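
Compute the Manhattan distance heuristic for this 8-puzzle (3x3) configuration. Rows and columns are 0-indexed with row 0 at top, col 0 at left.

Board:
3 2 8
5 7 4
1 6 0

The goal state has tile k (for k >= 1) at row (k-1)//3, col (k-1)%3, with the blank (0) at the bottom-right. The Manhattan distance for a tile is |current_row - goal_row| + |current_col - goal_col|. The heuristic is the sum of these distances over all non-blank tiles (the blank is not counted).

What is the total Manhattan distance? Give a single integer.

Tile 3: (0,0)->(0,2) = 2
Tile 2: (0,1)->(0,1) = 0
Tile 8: (0,2)->(2,1) = 3
Tile 5: (1,0)->(1,1) = 1
Tile 7: (1,1)->(2,0) = 2
Tile 4: (1,2)->(1,0) = 2
Tile 1: (2,0)->(0,0) = 2
Tile 6: (2,1)->(1,2) = 2
Sum: 2 + 0 + 3 + 1 + 2 + 2 + 2 + 2 = 14

Answer: 14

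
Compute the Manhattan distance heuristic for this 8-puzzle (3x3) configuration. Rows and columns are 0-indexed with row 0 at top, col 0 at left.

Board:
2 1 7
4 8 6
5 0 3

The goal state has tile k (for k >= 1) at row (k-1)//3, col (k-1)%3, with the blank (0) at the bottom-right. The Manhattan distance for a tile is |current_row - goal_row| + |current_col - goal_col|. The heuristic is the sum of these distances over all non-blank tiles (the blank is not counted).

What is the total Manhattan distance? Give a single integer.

Answer: 11

Derivation:
Tile 2: at (0,0), goal (0,1), distance |0-0|+|0-1| = 1
Tile 1: at (0,1), goal (0,0), distance |0-0|+|1-0| = 1
Tile 7: at (0,2), goal (2,0), distance |0-2|+|2-0| = 4
Tile 4: at (1,0), goal (1,0), distance |1-1|+|0-0| = 0
Tile 8: at (1,1), goal (2,1), distance |1-2|+|1-1| = 1
Tile 6: at (1,2), goal (1,2), distance |1-1|+|2-2| = 0
Tile 5: at (2,0), goal (1,1), distance |2-1|+|0-1| = 2
Tile 3: at (2,2), goal (0,2), distance |2-0|+|2-2| = 2
Sum: 1 + 1 + 4 + 0 + 1 + 0 + 2 + 2 = 11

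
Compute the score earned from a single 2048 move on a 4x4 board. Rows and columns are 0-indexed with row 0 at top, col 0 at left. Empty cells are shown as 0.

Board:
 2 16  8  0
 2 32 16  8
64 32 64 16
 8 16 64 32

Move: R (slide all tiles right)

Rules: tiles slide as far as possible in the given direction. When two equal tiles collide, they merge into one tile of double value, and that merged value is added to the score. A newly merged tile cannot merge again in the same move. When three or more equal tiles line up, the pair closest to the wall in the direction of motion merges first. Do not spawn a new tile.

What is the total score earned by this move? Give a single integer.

Slide right:
row 0: [2, 16, 8, 0] -> [0, 2, 16, 8]  score +0 (running 0)
row 1: [2, 32, 16, 8] -> [2, 32, 16, 8]  score +0 (running 0)
row 2: [64, 32, 64, 16] -> [64, 32, 64, 16]  score +0 (running 0)
row 3: [8, 16, 64, 32] -> [8, 16, 64, 32]  score +0 (running 0)
Board after move:
 0  2 16  8
 2 32 16  8
64 32 64 16
 8 16 64 32

Answer: 0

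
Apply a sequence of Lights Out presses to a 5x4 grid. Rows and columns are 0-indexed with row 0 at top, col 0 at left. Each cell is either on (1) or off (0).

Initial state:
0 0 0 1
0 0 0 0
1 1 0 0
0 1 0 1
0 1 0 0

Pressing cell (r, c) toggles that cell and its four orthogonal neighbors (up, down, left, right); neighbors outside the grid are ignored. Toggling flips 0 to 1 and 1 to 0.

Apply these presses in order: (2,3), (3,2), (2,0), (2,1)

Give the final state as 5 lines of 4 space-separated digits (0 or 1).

Answer: 0 0 0 1
1 1 0 1
1 1 1 1
1 1 1 1
0 1 1 0

Derivation:
After press 1 at (2,3):
0 0 0 1
0 0 0 1
1 1 1 1
0 1 0 0
0 1 0 0

After press 2 at (3,2):
0 0 0 1
0 0 0 1
1 1 0 1
0 0 1 1
0 1 1 0

After press 3 at (2,0):
0 0 0 1
1 0 0 1
0 0 0 1
1 0 1 1
0 1 1 0

After press 4 at (2,1):
0 0 0 1
1 1 0 1
1 1 1 1
1 1 1 1
0 1 1 0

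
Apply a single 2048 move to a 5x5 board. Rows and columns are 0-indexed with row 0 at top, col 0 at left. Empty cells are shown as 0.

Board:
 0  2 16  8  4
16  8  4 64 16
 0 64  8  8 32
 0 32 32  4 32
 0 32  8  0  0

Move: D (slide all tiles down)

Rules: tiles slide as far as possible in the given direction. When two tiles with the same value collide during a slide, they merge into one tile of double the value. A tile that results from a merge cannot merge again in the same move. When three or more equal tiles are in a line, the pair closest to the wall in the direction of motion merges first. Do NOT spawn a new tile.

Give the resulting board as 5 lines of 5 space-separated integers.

Answer:  0  0 16  0  0
 0  2  4  8  0
 0  8  8 64  4
 0 64 32  8 16
16 64  8  4 64

Derivation:
Slide down:
col 0: [0, 16, 0, 0, 0] -> [0, 0, 0, 0, 16]
col 1: [2, 8, 64, 32, 32] -> [0, 2, 8, 64, 64]
col 2: [16, 4, 8, 32, 8] -> [16, 4, 8, 32, 8]
col 3: [8, 64, 8, 4, 0] -> [0, 8, 64, 8, 4]
col 4: [4, 16, 32, 32, 0] -> [0, 0, 4, 16, 64]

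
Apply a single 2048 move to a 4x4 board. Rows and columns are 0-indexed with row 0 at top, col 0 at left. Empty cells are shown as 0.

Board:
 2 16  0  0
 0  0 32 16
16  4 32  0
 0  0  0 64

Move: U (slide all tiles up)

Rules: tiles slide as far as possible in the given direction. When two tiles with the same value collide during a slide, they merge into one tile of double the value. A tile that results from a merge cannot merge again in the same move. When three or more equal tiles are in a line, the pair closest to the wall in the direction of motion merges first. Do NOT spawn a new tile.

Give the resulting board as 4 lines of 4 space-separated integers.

Answer:  2 16 64 16
16  4  0 64
 0  0  0  0
 0  0  0  0

Derivation:
Slide up:
col 0: [2, 0, 16, 0] -> [2, 16, 0, 0]
col 1: [16, 0, 4, 0] -> [16, 4, 0, 0]
col 2: [0, 32, 32, 0] -> [64, 0, 0, 0]
col 3: [0, 16, 0, 64] -> [16, 64, 0, 0]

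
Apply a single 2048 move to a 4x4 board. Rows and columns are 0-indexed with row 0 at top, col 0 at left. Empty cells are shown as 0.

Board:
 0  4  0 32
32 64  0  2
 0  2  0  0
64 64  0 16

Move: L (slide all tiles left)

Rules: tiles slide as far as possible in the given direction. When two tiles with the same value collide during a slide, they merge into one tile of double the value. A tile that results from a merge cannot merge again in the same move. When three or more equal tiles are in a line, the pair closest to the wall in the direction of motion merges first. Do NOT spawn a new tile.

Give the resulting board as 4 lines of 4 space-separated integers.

Answer:   4  32   0   0
 32  64   2   0
  2   0   0   0
128  16   0   0

Derivation:
Slide left:
row 0: [0, 4, 0, 32] -> [4, 32, 0, 0]
row 1: [32, 64, 0, 2] -> [32, 64, 2, 0]
row 2: [0, 2, 0, 0] -> [2, 0, 0, 0]
row 3: [64, 64, 0, 16] -> [128, 16, 0, 0]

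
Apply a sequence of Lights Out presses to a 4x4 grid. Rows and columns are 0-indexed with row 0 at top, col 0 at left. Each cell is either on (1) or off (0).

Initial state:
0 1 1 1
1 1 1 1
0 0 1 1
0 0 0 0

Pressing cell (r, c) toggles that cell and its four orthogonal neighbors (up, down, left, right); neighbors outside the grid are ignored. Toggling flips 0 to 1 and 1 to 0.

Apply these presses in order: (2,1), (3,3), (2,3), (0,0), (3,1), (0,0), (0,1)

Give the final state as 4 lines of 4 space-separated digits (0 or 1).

After press 1 at (2,1):
0 1 1 1
1 0 1 1
1 1 0 1
0 1 0 0

After press 2 at (3,3):
0 1 1 1
1 0 1 1
1 1 0 0
0 1 1 1

After press 3 at (2,3):
0 1 1 1
1 0 1 0
1 1 1 1
0 1 1 0

After press 4 at (0,0):
1 0 1 1
0 0 1 0
1 1 1 1
0 1 1 0

After press 5 at (3,1):
1 0 1 1
0 0 1 0
1 0 1 1
1 0 0 0

After press 6 at (0,0):
0 1 1 1
1 0 1 0
1 0 1 1
1 0 0 0

After press 7 at (0,1):
1 0 0 1
1 1 1 0
1 0 1 1
1 0 0 0

Answer: 1 0 0 1
1 1 1 0
1 0 1 1
1 0 0 0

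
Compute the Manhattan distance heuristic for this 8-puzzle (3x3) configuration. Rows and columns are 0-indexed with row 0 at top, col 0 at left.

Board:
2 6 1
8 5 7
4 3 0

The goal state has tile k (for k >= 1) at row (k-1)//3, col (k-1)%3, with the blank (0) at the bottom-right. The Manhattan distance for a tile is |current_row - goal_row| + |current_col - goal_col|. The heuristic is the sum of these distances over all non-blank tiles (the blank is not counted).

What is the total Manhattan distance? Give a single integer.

Tile 2: (0,0)->(0,1) = 1
Tile 6: (0,1)->(1,2) = 2
Tile 1: (0,2)->(0,0) = 2
Tile 8: (1,0)->(2,1) = 2
Tile 5: (1,1)->(1,1) = 0
Tile 7: (1,2)->(2,0) = 3
Tile 4: (2,0)->(1,0) = 1
Tile 3: (2,1)->(0,2) = 3
Sum: 1 + 2 + 2 + 2 + 0 + 3 + 1 + 3 = 14

Answer: 14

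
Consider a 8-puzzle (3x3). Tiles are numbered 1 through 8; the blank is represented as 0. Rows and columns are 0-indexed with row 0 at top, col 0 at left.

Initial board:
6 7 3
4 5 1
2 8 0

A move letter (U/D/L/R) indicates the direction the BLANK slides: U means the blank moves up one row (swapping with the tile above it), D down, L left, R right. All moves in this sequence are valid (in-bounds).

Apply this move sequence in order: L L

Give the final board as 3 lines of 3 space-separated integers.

Answer: 6 7 3
4 5 1
0 2 8

Derivation:
After move 1 (L):
6 7 3
4 5 1
2 0 8

After move 2 (L):
6 7 3
4 5 1
0 2 8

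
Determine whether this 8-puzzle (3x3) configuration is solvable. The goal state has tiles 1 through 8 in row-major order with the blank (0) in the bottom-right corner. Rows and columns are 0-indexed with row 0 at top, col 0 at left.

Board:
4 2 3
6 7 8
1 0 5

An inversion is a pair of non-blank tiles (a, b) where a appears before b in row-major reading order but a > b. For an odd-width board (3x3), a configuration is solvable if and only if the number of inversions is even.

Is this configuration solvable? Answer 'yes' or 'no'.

Answer: no

Derivation:
Inversions (pairs i<j in row-major order where tile[i] > tile[j] > 0): 11
11 is odd, so the puzzle is not solvable.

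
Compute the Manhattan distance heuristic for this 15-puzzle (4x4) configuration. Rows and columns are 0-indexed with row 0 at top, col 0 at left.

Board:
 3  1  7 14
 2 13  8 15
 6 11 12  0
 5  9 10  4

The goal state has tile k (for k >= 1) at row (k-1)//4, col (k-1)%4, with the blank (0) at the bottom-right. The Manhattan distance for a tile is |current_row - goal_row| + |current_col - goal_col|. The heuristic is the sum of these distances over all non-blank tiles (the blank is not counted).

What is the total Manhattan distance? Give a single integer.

Tile 3: (0,0)->(0,2) = 2
Tile 1: (0,1)->(0,0) = 1
Tile 7: (0,2)->(1,2) = 1
Tile 14: (0,3)->(3,1) = 5
Tile 2: (1,0)->(0,1) = 2
Tile 13: (1,1)->(3,0) = 3
Tile 8: (1,2)->(1,3) = 1
Tile 15: (1,3)->(3,2) = 3
Tile 6: (2,0)->(1,1) = 2
Tile 11: (2,1)->(2,2) = 1
Tile 12: (2,2)->(2,3) = 1
Tile 5: (3,0)->(1,0) = 2
Tile 9: (3,1)->(2,0) = 2
Tile 10: (3,2)->(2,1) = 2
Tile 4: (3,3)->(0,3) = 3
Sum: 2 + 1 + 1 + 5 + 2 + 3 + 1 + 3 + 2 + 1 + 1 + 2 + 2 + 2 + 3 = 31

Answer: 31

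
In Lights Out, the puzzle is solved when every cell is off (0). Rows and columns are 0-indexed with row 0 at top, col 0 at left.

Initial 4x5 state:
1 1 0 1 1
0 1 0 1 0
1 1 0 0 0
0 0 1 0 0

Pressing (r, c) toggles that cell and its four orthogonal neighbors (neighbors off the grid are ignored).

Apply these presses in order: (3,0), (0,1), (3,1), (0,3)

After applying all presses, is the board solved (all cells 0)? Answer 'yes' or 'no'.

Answer: yes

Derivation:
After press 1 at (3,0):
1 1 0 1 1
0 1 0 1 0
0 1 0 0 0
1 1 1 0 0

After press 2 at (0,1):
0 0 1 1 1
0 0 0 1 0
0 1 0 0 0
1 1 1 0 0

After press 3 at (3,1):
0 0 1 1 1
0 0 0 1 0
0 0 0 0 0
0 0 0 0 0

After press 4 at (0,3):
0 0 0 0 0
0 0 0 0 0
0 0 0 0 0
0 0 0 0 0

Lights still on: 0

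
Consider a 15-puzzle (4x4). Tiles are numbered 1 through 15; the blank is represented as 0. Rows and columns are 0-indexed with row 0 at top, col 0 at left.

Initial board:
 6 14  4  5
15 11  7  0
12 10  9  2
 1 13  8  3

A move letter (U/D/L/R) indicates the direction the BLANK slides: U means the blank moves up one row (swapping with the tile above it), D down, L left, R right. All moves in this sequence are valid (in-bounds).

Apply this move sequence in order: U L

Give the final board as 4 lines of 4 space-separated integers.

After move 1 (U):
 6 14  4  0
15 11  7  5
12 10  9  2
 1 13  8  3

After move 2 (L):
 6 14  0  4
15 11  7  5
12 10  9  2
 1 13  8  3

Answer:  6 14  0  4
15 11  7  5
12 10  9  2
 1 13  8  3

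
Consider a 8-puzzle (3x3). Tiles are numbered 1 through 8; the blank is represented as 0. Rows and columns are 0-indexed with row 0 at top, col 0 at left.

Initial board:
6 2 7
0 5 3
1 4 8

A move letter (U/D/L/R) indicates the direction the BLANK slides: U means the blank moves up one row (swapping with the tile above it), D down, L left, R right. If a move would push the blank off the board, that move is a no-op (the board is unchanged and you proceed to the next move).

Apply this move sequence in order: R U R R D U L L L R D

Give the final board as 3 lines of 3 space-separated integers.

After move 1 (R):
6 2 7
5 0 3
1 4 8

After move 2 (U):
6 0 7
5 2 3
1 4 8

After move 3 (R):
6 7 0
5 2 3
1 4 8

After move 4 (R):
6 7 0
5 2 3
1 4 8

After move 5 (D):
6 7 3
5 2 0
1 4 8

After move 6 (U):
6 7 0
5 2 3
1 4 8

After move 7 (L):
6 0 7
5 2 3
1 4 8

After move 8 (L):
0 6 7
5 2 3
1 4 8

After move 9 (L):
0 6 7
5 2 3
1 4 8

After move 10 (R):
6 0 7
5 2 3
1 4 8

After move 11 (D):
6 2 7
5 0 3
1 4 8

Answer: 6 2 7
5 0 3
1 4 8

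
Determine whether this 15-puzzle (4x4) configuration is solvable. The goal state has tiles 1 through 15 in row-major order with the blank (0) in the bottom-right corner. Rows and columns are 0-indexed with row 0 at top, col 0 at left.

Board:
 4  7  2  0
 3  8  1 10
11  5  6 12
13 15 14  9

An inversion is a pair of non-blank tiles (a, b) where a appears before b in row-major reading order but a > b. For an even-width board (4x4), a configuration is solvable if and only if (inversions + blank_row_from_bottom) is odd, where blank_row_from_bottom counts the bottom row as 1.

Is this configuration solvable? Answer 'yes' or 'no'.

Inversions: 24
Blank is in row 0 (0-indexed from top), which is row 4 counting from the bottom (bottom = 1).
24 + 4 = 28, which is even, so the puzzle is not solvable.

Answer: no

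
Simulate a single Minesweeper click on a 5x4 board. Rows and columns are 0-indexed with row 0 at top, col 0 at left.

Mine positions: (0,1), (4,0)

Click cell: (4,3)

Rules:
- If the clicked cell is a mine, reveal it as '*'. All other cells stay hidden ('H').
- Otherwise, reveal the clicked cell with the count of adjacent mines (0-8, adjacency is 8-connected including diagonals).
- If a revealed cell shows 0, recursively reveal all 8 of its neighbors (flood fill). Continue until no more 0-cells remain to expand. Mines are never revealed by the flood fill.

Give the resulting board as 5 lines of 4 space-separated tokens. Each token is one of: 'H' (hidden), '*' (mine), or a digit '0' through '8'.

H H 1 0
1 1 1 0
0 0 0 0
1 1 0 0
H 1 0 0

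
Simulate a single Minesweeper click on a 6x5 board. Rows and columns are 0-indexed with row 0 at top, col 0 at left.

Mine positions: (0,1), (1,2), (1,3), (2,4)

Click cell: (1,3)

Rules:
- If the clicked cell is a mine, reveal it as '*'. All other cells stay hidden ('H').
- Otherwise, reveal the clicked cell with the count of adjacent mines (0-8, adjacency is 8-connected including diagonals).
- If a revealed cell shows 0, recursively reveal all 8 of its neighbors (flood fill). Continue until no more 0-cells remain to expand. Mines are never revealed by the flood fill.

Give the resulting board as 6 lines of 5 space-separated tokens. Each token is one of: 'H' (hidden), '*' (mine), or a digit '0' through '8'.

H H H H H
H H H * H
H H H H H
H H H H H
H H H H H
H H H H H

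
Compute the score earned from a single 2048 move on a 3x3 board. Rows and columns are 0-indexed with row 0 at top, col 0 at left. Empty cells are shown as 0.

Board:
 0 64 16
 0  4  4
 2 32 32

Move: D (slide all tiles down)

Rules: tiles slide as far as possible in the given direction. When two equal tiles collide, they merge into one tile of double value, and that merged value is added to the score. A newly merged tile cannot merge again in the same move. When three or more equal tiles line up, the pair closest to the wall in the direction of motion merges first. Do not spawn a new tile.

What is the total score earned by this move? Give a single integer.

Answer: 0

Derivation:
Slide down:
col 0: [0, 0, 2] -> [0, 0, 2]  score +0 (running 0)
col 1: [64, 4, 32] -> [64, 4, 32]  score +0 (running 0)
col 2: [16, 4, 32] -> [16, 4, 32]  score +0 (running 0)
Board after move:
 0 64 16
 0  4  4
 2 32 32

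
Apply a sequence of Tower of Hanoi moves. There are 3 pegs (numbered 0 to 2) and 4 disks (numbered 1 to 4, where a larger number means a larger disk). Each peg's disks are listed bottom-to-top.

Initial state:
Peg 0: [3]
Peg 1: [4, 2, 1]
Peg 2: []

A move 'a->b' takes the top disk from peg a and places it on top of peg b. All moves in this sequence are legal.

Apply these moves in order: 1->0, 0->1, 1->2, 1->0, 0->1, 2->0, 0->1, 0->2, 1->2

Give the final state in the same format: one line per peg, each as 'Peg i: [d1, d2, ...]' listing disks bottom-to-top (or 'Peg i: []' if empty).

Answer: Peg 0: []
Peg 1: [4, 2]
Peg 2: [3, 1]

Derivation:
After move 1 (1->0):
Peg 0: [3, 1]
Peg 1: [4, 2]
Peg 2: []

After move 2 (0->1):
Peg 0: [3]
Peg 1: [4, 2, 1]
Peg 2: []

After move 3 (1->2):
Peg 0: [3]
Peg 1: [4, 2]
Peg 2: [1]

After move 4 (1->0):
Peg 0: [3, 2]
Peg 1: [4]
Peg 2: [1]

After move 5 (0->1):
Peg 0: [3]
Peg 1: [4, 2]
Peg 2: [1]

After move 6 (2->0):
Peg 0: [3, 1]
Peg 1: [4, 2]
Peg 2: []

After move 7 (0->1):
Peg 0: [3]
Peg 1: [4, 2, 1]
Peg 2: []

After move 8 (0->2):
Peg 0: []
Peg 1: [4, 2, 1]
Peg 2: [3]

After move 9 (1->2):
Peg 0: []
Peg 1: [4, 2]
Peg 2: [3, 1]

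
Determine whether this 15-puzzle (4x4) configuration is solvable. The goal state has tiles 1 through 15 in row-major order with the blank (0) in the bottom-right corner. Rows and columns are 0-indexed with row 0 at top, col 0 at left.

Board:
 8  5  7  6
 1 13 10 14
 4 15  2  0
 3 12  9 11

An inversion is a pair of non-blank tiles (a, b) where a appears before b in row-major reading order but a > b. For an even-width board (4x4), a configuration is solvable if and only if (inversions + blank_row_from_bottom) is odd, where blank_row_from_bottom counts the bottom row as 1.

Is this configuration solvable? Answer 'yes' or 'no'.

Answer: no

Derivation:
Inversions: 46
Blank is in row 2 (0-indexed from top), which is row 2 counting from the bottom (bottom = 1).
46 + 2 = 48, which is even, so the puzzle is not solvable.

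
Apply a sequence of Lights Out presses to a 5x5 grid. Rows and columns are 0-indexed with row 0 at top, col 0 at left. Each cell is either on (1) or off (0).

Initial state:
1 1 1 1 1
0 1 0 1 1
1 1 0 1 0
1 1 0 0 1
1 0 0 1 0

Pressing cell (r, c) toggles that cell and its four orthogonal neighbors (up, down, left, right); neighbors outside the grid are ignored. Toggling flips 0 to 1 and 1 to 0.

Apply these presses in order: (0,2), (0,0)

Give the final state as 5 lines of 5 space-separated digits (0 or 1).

After press 1 at (0,2):
1 0 0 0 1
0 1 1 1 1
1 1 0 1 0
1 1 0 0 1
1 0 0 1 0

After press 2 at (0,0):
0 1 0 0 1
1 1 1 1 1
1 1 0 1 0
1 1 0 0 1
1 0 0 1 0

Answer: 0 1 0 0 1
1 1 1 1 1
1 1 0 1 0
1 1 0 0 1
1 0 0 1 0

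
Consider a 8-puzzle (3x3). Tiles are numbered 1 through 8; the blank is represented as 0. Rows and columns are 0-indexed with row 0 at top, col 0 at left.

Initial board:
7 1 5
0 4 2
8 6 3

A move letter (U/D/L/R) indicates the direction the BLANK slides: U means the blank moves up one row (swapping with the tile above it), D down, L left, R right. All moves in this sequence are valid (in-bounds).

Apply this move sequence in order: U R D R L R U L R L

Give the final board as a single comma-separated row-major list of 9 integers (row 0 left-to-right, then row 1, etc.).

Answer: 1, 0, 4, 7, 2, 5, 8, 6, 3

Derivation:
After move 1 (U):
0 1 5
7 4 2
8 6 3

After move 2 (R):
1 0 5
7 4 2
8 6 3

After move 3 (D):
1 4 5
7 0 2
8 6 3

After move 4 (R):
1 4 5
7 2 0
8 6 3

After move 5 (L):
1 4 5
7 0 2
8 6 3

After move 6 (R):
1 4 5
7 2 0
8 6 3

After move 7 (U):
1 4 0
7 2 5
8 6 3

After move 8 (L):
1 0 4
7 2 5
8 6 3

After move 9 (R):
1 4 0
7 2 5
8 6 3

After move 10 (L):
1 0 4
7 2 5
8 6 3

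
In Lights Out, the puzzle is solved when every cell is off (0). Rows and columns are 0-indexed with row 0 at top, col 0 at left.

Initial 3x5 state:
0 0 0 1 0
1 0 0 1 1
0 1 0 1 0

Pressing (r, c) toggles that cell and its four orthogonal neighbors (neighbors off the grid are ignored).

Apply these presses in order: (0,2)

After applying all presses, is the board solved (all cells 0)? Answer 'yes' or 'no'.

Answer: no

Derivation:
After press 1 at (0,2):
0 1 1 0 0
1 0 1 1 1
0 1 0 1 0

Lights still on: 8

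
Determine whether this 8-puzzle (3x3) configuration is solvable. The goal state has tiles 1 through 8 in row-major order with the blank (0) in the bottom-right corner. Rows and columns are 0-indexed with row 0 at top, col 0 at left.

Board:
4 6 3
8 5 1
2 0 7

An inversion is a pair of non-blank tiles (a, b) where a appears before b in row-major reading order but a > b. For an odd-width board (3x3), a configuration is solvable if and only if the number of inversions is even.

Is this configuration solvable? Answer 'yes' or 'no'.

Answer: no

Derivation:
Inversions (pairs i<j in row-major order where tile[i] > tile[j] > 0): 15
15 is odd, so the puzzle is not solvable.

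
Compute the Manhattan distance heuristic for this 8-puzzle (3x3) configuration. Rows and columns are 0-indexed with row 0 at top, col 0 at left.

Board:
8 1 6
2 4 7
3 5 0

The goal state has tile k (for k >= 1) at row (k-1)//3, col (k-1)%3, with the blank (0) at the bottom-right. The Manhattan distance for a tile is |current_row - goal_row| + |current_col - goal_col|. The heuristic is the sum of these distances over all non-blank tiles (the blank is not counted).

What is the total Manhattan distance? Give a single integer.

Answer: 16

Derivation:
Tile 8: (0,0)->(2,1) = 3
Tile 1: (0,1)->(0,0) = 1
Tile 6: (0,2)->(1,2) = 1
Tile 2: (1,0)->(0,1) = 2
Tile 4: (1,1)->(1,0) = 1
Tile 7: (1,2)->(2,0) = 3
Tile 3: (2,0)->(0,2) = 4
Tile 5: (2,1)->(1,1) = 1
Sum: 3 + 1 + 1 + 2 + 1 + 3 + 4 + 1 = 16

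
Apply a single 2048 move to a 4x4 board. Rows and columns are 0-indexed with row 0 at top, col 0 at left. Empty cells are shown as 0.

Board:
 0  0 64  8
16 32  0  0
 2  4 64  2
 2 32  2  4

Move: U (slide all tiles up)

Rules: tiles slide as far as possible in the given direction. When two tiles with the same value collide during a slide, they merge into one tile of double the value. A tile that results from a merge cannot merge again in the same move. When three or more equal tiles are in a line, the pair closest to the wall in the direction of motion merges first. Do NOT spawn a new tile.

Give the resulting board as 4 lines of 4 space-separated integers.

Answer:  16  32 128   8
  4   4   2   2
  0  32   0   4
  0   0   0   0

Derivation:
Slide up:
col 0: [0, 16, 2, 2] -> [16, 4, 0, 0]
col 1: [0, 32, 4, 32] -> [32, 4, 32, 0]
col 2: [64, 0, 64, 2] -> [128, 2, 0, 0]
col 3: [8, 0, 2, 4] -> [8, 2, 4, 0]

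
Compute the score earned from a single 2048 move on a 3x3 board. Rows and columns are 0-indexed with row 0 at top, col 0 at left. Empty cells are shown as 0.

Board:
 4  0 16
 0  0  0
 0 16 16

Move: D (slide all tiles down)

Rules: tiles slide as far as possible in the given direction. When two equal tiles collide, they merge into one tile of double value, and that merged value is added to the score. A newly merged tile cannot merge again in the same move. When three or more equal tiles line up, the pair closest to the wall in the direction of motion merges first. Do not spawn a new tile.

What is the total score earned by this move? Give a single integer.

Answer: 32

Derivation:
Slide down:
col 0: [4, 0, 0] -> [0, 0, 4]  score +0 (running 0)
col 1: [0, 0, 16] -> [0, 0, 16]  score +0 (running 0)
col 2: [16, 0, 16] -> [0, 0, 32]  score +32 (running 32)
Board after move:
 0  0  0
 0  0  0
 4 16 32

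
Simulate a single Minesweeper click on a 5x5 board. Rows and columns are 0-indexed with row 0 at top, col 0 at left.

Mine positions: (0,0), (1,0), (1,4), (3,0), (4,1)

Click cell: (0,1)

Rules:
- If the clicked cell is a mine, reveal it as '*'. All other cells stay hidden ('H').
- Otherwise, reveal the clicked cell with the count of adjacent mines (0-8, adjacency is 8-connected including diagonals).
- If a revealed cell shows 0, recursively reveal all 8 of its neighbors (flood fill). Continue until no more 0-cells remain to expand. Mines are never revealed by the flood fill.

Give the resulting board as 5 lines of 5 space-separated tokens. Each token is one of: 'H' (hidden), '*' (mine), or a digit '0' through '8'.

H 2 H H H
H H H H H
H H H H H
H H H H H
H H H H H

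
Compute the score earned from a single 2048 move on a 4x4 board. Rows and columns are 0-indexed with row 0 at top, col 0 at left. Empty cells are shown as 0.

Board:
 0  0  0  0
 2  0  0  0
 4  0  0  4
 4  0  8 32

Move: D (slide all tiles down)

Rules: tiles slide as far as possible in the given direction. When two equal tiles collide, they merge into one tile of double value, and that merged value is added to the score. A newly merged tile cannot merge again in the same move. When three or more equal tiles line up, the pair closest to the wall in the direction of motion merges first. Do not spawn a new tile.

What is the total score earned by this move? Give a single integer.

Slide down:
col 0: [0, 2, 4, 4] -> [0, 0, 2, 8]  score +8 (running 8)
col 1: [0, 0, 0, 0] -> [0, 0, 0, 0]  score +0 (running 8)
col 2: [0, 0, 0, 8] -> [0, 0, 0, 8]  score +0 (running 8)
col 3: [0, 0, 4, 32] -> [0, 0, 4, 32]  score +0 (running 8)
Board after move:
 0  0  0  0
 0  0  0  0
 2  0  0  4
 8  0  8 32

Answer: 8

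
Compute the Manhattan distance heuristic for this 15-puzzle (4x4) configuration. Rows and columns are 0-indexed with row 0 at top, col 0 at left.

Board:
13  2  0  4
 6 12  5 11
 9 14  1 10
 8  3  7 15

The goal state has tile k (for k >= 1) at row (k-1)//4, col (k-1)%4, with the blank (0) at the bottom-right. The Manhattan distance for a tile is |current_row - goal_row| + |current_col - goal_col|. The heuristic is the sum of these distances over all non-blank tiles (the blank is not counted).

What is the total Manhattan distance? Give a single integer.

Answer: 30

Derivation:
Tile 13: (0,0)->(3,0) = 3
Tile 2: (0,1)->(0,1) = 0
Tile 4: (0,3)->(0,3) = 0
Tile 6: (1,0)->(1,1) = 1
Tile 12: (1,1)->(2,3) = 3
Tile 5: (1,2)->(1,0) = 2
Tile 11: (1,3)->(2,2) = 2
Tile 9: (2,0)->(2,0) = 0
Tile 14: (2,1)->(3,1) = 1
Tile 1: (2,2)->(0,0) = 4
Tile 10: (2,3)->(2,1) = 2
Tile 8: (3,0)->(1,3) = 5
Tile 3: (3,1)->(0,2) = 4
Tile 7: (3,2)->(1,2) = 2
Tile 15: (3,3)->(3,2) = 1
Sum: 3 + 0 + 0 + 1 + 3 + 2 + 2 + 0 + 1 + 4 + 2 + 5 + 4 + 2 + 1 = 30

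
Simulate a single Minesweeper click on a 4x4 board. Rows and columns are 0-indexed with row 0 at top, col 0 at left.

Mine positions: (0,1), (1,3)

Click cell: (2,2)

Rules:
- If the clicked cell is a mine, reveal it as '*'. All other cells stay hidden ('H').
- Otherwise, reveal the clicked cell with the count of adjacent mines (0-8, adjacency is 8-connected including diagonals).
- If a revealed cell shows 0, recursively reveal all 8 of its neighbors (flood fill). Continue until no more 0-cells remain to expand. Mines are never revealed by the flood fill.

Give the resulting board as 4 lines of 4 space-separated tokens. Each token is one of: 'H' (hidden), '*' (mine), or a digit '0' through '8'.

H H H H
H H H H
H H 1 H
H H H H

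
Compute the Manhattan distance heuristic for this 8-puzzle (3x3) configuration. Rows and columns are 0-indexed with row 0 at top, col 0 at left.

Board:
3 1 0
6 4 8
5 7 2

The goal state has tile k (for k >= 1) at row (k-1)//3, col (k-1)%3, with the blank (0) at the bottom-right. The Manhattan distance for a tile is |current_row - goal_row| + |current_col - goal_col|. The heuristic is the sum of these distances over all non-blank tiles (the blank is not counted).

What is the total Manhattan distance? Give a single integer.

Answer: 14

Derivation:
Tile 3: at (0,0), goal (0,2), distance |0-0|+|0-2| = 2
Tile 1: at (0,1), goal (0,0), distance |0-0|+|1-0| = 1
Tile 6: at (1,0), goal (1,2), distance |1-1|+|0-2| = 2
Tile 4: at (1,1), goal (1,0), distance |1-1|+|1-0| = 1
Tile 8: at (1,2), goal (2,1), distance |1-2|+|2-1| = 2
Tile 5: at (2,0), goal (1,1), distance |2-1|+|0-1| = 2
Tile 7: at (2,1), goal (2,0), distance |2-2|+|1-0| = 1
Tile 2: at (2,2), goal (0,1), distance |2-0|+|2-1| = 3
Sum: 2 + 1 + 2 + 1 + 2 + 2 + 1 + 3 = 14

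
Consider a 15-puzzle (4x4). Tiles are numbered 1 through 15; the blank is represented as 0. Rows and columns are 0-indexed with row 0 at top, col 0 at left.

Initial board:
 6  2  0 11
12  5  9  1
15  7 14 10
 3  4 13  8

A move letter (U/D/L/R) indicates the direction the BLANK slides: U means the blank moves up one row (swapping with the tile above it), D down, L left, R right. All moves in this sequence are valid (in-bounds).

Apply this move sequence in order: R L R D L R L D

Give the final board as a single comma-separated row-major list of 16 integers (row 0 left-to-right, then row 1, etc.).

Answer: 6, 2, 11, 1, 12, 5, 14, 9, 15, 7, 0, 10, 3, 4, 13, 8

Derivation:
After move 1 (R):
 6  2 11  0
12  5  9  1
15  7 14 10
 3  4 13  8

After move 2 (L):
 6  2  0 11
12  5  9  1
15  7 14 10
 3  4 13  8

After move 3 (R):
 6  2 11  0
12  5  9  1
15  7 14 10
 3  4 13  8

After move 4 (D):
 6  2 11  1
12  5  9  0
15  7 14 10
 3  4 13  8

After move 5 (L):
 6  2 11  1
12  5  0  9
15  7 14 10
 3  4 13  8

After move 6 (R):
 6  2 11  1
12  5  9  0
15  7 14 10
 3  4 13  8

After move 7 (L):
 6  2 11  1
12  5  0  9
15  7 14 10
 3  4 13  8

After move 8 (D):
 6  2 11  1
12  5 14  9
15  7  0 10
 3  4 13  8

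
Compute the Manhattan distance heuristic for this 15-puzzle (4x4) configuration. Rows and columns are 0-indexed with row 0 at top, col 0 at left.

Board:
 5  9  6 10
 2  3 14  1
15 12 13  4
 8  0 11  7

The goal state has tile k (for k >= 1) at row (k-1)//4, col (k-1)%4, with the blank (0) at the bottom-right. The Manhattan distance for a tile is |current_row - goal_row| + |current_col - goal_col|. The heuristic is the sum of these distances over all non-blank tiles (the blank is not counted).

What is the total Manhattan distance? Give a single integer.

Answer: 40

Derivation:
Tile 5: at (0,0), goal (1,0), distance |0-1|+|0-0| = 1
Tile 9: at (0,1), goal (2,0), distance |0-2|+|1-0| = 3
Tile 6: at (0,2), goal (1,1), distance |0-1|+|2-1| = 2
Tile 10: at (0,3), goal (2,1), distance |0-2|+|3-1| = 4
Tile 2: at (1,0), goal (0,1), distance |1-0|+|0-1| = 2
Tile 3: at (1,1), goal (0,2), distance |1-0|+|1-2| = 2
Tile 14: at (1,2), goal (3,1), distance |1-3|+|2-1| = 3
Tile 1: at (1,3), goal (0,0), distance |1-0|+|3-0| = 4
Tile 15: at (2,0), goal (3,2), distance |2-3|+|0-2| = 3
Tile 12: at (2,1), goal (2,3), distance |2-2|+|1-3| = 2
Tile 13: at (2,2), goal (3,0), distance |2-3|+|2-0| = 3
Tile 4: at (2,3), goal (0,3), distance |2-0|+|3-3| = 2
Tile 8: at (3,0), goal (1,3), distance |3-1|+|0-3| = 5
Tile 11: at (3,2), goal (2,2), distance |3-2|+|2-2| = 1
Tile 7: at (3,3), goal (1,2), distance |3-1|+|3-2| = 3
Sum: 1 + 3 + 2 + 4 + 2 + 2 + 3 + 4 + 3 + 2 + 3 + 2 + 5 + 1 + 3 = 40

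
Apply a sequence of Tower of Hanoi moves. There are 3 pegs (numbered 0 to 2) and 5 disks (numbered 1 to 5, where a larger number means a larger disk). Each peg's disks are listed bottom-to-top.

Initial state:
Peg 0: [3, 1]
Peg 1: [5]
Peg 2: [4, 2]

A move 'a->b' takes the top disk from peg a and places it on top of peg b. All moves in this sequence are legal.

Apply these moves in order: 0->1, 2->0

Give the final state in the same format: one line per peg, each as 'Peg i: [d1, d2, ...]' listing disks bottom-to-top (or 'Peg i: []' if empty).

After move 1 (0->1):
Peg 0: [3]
Peg 1: [5, 1]
Peg 2: [4, 2]

After move 2 (2->0):
Peg 0: [3, 2]
Peg 1: [5, 1]
Peg 2: [4]

Answer: Peg 0: [3, 2]
Peg 1: [5, 1]
Peg 2: [4]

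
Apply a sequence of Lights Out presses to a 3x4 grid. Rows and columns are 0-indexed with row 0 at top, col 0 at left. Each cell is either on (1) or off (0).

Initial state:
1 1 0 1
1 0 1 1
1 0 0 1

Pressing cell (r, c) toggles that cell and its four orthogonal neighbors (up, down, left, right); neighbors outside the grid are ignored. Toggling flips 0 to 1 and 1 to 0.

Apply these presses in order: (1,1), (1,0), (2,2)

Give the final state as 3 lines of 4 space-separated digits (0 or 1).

After press 1 at (1,1):
1 0 0 1
0 1 0 1
1 1 0 1

After press 2 at (1,0):
0 0 0 1
1 0 0 1
0 1 0 1

After press 3 at (2,2):
0 0 0 1
1 0 1 1
0 0 1 0

Answer: 0 0 0 1
1 0 1 1
0 0 1 0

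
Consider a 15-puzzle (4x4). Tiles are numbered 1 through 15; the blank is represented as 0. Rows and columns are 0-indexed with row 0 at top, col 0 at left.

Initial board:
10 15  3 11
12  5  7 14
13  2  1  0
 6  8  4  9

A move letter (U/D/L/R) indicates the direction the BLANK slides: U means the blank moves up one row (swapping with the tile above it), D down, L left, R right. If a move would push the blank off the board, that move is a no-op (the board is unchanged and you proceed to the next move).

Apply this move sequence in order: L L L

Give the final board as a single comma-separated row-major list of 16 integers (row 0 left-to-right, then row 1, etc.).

Answer: 10, 15, 3, 11, 12, 5, 7, 14, 0, 13, 2, 1, 6, 8, 4, 9

Derivation:
After move 1 (L):
10 15  3 11
12  5  7 14
13  2  0  1
 6  8  4  9

After move 2 (L):
10 15  3 11
12  5  7 14
13  0  2  1
 6  8  4  9

After move 3 (L):
10 15  3 11
12  5  7 14
 0 13  2  1
 6  8  4  9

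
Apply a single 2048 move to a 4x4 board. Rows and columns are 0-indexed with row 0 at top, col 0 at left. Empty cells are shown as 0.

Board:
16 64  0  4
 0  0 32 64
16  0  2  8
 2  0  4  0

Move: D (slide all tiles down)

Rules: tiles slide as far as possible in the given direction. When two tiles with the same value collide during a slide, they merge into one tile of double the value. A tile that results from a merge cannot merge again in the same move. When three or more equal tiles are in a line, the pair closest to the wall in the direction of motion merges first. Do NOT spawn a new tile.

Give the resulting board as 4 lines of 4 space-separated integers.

Answer:  0  0  0  0
 0  0 32  4
32  0  2 64
 2 64  4  8

Derivation:
Slide down:
col 0: [16, 0, 16, 2] -> [0, 0, 32, 2]
col 1: [64, 0, 0, 0] -> [0, 0, 0, 64]
col 2: [0, 32, 2, 4] -> [0, 32, 2, 4]
col 3: [4, 64, 8, 0] -> [0, 4, 64, 8]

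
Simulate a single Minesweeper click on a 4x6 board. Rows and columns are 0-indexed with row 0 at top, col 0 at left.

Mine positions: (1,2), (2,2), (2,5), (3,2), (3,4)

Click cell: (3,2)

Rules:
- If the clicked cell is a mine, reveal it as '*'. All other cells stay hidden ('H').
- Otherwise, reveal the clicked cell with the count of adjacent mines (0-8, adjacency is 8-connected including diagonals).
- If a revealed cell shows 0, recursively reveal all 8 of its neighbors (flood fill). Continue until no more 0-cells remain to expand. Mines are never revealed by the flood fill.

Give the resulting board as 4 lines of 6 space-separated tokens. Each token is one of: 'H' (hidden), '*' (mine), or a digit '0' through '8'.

H H H H H H
H H H H H H
H H H H H H
H H * H H H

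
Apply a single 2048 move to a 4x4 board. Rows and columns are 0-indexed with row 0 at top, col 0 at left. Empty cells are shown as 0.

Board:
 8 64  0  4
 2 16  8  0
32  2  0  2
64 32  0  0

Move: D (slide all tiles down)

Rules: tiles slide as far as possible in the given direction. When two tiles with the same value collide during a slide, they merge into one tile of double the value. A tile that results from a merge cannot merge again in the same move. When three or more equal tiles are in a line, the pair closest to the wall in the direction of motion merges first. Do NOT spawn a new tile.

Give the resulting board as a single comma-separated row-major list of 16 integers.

Slide down:
col 0: [8, 2, 32, 64] -> [8, 2, 32, 64]
col 1: [64, 16, 2, 32] -> [64, 16, 2, 32]
col 2: [0, 8, 0, 0] -> [0, 0, 0, 8]
col 3: [4, 0, 2, 0] -> [0, 0, 4, 2]

Answer: 8, 64, 0, 0, 2, 16, 0, 0, 32, 2, 0, 4, 64, 32, 8, 2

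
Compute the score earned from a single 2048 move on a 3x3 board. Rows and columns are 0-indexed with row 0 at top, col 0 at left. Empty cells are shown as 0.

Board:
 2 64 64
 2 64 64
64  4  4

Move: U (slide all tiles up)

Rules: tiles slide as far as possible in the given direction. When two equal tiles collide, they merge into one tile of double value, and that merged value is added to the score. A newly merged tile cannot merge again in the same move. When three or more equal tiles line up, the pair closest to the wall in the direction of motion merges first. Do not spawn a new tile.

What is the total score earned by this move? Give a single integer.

Answer: 260

Derivation:
Slide up:
col 0: [2, 2, 64] -> [4, 64, 0]  score +4 (running 4)
col 1: [64, 64, 4] -> [128, 4, 0]  score +128 (running 132)
col 2: [64, 64, 4] -> [128, 4, 0]  score +128 (running 260)
Board after move:
  4 128 128
 64   4   4
  0   0   0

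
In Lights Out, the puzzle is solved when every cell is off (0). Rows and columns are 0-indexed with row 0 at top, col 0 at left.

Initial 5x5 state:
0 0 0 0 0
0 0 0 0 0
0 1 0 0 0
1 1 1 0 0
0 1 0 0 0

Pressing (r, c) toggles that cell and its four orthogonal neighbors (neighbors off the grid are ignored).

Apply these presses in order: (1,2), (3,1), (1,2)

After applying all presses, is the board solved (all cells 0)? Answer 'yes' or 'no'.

Answer: yes

Derivation:
After press 1 at (1,2):
0 0 1 0 0
0 1 1 1 0
0 1 1 0 0
1 1 1 0 0
0 1 0 0 0

After press 2 at (3,1):
0 0 1 0 0
0 1 1 1 0
0 0 1 0 0
0 0 0 0 0
0 0 0 0 0

After press 3 at (1,2):
0 0 0 0 0
0 0 0 0 0
0 0 0 0 0
0 0 0 0 0
0 0 0 0 0

Lights still on: 0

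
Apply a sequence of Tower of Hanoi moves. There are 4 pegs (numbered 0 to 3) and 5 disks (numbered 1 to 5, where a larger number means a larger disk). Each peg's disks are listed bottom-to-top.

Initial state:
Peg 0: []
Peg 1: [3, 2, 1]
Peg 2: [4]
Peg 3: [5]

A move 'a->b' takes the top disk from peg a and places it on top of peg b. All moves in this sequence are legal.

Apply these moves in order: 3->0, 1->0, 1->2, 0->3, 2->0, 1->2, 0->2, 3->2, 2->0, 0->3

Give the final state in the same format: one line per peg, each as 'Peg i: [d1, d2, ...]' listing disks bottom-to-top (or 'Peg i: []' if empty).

Answer: Peg 0: [5]
Peg 1: []
Peg 2: [4, 3, 2]
Peg 3: [1]

Derivation:
After move 1 (3->0):
Peg 0: [5]
Peg 1: [3, 2, 1]
Peg 2: [4]
Peg 3: []

After move 2 (1->0):
Peg 0: [5, 1]
Peg 1: [3, 2]
Peg 2: [4]
Peg 3: []

After move 3 (1->2):
Peg 0: [5, 1]
Peg 1: [3]
Peg 2: [4, 2]
Peg 3: []

After move 4 (0->3):
Peg 0: [5]
Peg 1: [3]
Peg 2: [4, 2]
Peg 3: [1]

After move 5 (2->0):
Peg 0: [5, 2]
Peg 1: [3]
Peg 2: [4]
Peg 3: [1]

After move 6 (1->2):
Peg 0: [5, 2]
Peg 1: []
Peg 2: [4, 3]
Peg 3: [1]

After move 7 (0->2):
Peg 0: [5]
Peg 1: []
Peg 2: [4, 3, 2]
Peg 3: [1]

After move 8 (3->2):
Peg 0: [5]
Peg 1: []
Peg 2: [4, 3, 2, 1]
Peg 3: []

After move 9 (2->0):
Peg 0: [5, 1]
Peg 1: []
Peg 2: [4, 3, 2]
Peg 3: []

After move 10 (0->3):
Peg 0: [5]
Peg 1: []
Peg 2: [4, 3, 2]
Peg 3: [1]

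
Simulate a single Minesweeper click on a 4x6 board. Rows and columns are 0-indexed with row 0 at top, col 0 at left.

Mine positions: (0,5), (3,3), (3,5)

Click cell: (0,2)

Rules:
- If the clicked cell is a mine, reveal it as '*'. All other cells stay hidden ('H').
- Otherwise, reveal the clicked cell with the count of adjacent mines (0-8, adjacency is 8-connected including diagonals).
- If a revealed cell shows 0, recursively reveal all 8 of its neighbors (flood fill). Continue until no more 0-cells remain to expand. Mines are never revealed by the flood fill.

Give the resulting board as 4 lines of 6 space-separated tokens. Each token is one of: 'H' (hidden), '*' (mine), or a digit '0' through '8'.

0 0 0 0 1 H
0 0 0 0 1 H
0 0 1 1 2 H
0 0 1 H H H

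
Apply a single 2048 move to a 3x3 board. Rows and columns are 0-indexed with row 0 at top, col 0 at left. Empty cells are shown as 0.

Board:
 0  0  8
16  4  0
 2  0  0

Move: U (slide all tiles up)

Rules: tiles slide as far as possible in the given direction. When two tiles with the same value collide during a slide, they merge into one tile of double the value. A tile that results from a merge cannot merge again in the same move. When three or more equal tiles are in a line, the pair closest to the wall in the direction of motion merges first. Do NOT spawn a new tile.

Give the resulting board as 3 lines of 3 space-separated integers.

Answer: 16  4  8
 2  0  0
 0  0  0

Derivation:
Slide up:
col 0: [0, 16, 2] -> [16, 2, 0]
col 1: [0, 4, 0] -> [4, 0, 0]
col 2: [8, 0, 0] -> [8, 0, 0]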